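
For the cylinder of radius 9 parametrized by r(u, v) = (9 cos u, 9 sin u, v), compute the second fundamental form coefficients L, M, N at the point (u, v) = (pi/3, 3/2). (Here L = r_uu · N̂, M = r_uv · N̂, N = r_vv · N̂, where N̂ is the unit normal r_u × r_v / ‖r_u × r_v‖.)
L = -9;  M = 0;  N = 0

Compute the unit normal N̂(u, v) = (cos(u), sin(u), 0), and the second partials r_uu, r_uv, r_vv. Take dot products:
  L(u, v) = r_uu · N̂ = -9,
  M(u, v) = r_uv · N̂ = 0,
  N(u, v) = r_vv · N̂ = 0.
Evaluating at (u, v) = (pi/3, 3/2):
  L = -9, M = 0, N = 0.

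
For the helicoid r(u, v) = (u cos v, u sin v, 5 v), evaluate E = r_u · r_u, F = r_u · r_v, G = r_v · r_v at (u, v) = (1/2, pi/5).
E = 1;  F = 0;  G = 101/4

Partials: r_u = (cos(v), sin(v), 0), r_v = (-u*sin(v), u*cos(v), 5). As functions of (u, v):
  E = r_u · r_u = 1,
  F = r_u · r_v = 0,
  G = r_v · r_v = u^2 + 25.
Evaluating at (u, v) = (1/2, pi/5): E = 1, F = 0, G = 101/4.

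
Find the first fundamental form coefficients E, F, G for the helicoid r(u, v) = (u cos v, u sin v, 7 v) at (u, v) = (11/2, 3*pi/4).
E = 1;  F = 0;  G = 317/4

Partials: r_u = (cos(v), sin(v), 0), r_v = (-u*sin(v), u*cos(v), 7). As functions of (u, v):
  E = r_u · r_u = 1,
  F = r_u · r_v = 0,
  G = r_v · r_v = u^2 + 49.
Evaluating at (u, v) = (11/2, 3*pi/4): E = 1, F = 0, G = 317/4.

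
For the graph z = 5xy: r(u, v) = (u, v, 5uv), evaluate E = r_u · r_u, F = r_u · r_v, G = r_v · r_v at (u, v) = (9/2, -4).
E = 401;  F = -450;  G = 2029/4

Partials: r_u = (1, 0, 5*v), r_v = (0, 1, 5*u). As functions of (u, v):
  E = r_u · r_u = 25*v^2 + 1,
  F = r_u · r_v = 25*u*v,
  G = r_v · r_v = 25*u^2 + 1.
Evaluating at (u, v) = (9/2, -4): E = 401, F = -450, G = 2029/4.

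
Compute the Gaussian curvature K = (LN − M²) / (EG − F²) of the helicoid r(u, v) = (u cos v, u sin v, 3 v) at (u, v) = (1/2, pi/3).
K = -144/1369

Coefficients of the first fundamental form: E = 1, F = 0, G = u^2 + 9.
Coefficients of the second fundamental form: L = 0, M = -3/sqrt(u^2 + 9), N = 0.
Assemble K = (LN − M²)/(EG − F²) = -9/(u^2 + 9)^2. At (u, v) = (1/2, pi/3): K = -144/1369.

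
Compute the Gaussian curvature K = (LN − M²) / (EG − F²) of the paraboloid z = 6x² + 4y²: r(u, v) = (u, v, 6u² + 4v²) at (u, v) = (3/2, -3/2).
K = 96/219961

Coefficients of the first fundamental form: E = 144*u^2 + 1, F = 96*u*v, G = 64*v^2 + 1.
Coefficients of the second fundamental form: L = 12/sqrt(144*u^2 + 64*v^2 + 1), M = 0, N = 8/sqrt(144*u^2 + 64*v^2 + 1).
Assemble K = (LN − M²)/(EG − F²) = 96/(20736*u^4 + 18432*u^2*v^2 + 288*u^2 + 4096*v^4 + 128*v^2 + 1). At (u, v) = (3/2, -3/2): K = 96/219961.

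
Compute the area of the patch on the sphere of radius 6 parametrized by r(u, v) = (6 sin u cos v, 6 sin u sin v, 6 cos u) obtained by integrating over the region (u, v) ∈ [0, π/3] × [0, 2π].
Area = 36*pi

Area = ∫∫ √(EG − F²) du dv with √(EG − F²) = 36*Abs(sin(u)). Integrating over [0, π/3] × [0, 2π] gives 36*pi.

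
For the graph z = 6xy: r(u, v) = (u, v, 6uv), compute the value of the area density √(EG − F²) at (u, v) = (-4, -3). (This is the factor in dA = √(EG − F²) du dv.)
√(EG − F²)|_{(-4, -3)} = sqrt(901)

E = 36*v^2 + 1, F = 36*u*v, G = 36*u^2 + 1, so EG − F² = 36*u^2 + 36*v^2 + 1. Taking the positive square root: √(EG − F²) = sqrt(36*u^2 + 36*v^2 + 1). At (u, v) = (-4, -3): sqrt(901).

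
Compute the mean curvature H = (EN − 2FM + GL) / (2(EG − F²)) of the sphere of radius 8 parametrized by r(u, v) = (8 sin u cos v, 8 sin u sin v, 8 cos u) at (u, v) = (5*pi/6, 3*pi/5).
H = -1/8

With E = 64, F = 0, G = 64*sin(u)^2, L = -8*sin(u)/Abs(sin(u)), M = 0, N = -8*sin(u)^3/Abs(sin(u)), assemble
  H = (EN − 2FM + GL) / (2(EG − F²)) = -sin(u)/(8*Abs(sin(u))).
At (u, v) = (5*pi/6, 3*pi/5): H = -1/8.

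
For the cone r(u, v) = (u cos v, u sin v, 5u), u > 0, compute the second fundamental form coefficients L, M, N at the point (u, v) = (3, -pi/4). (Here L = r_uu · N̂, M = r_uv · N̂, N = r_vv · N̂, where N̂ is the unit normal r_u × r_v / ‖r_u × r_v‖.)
L = 0;  M = 0;  N = 15*sqrt(26)/26

Compute the unit normal N̂(u, v) = (-5*sqrt(26)*u*cos(v)/(26*Abs(u)), -5*sqrt(26)*u*sin(v)/(26*Abs(u)), sqrt(26)*u/(26*Abs(u))), and the second partials r_uu, r_uv, r_vv. Take dot products:
  L(u, v) = r_uu · N̂ = 0,
  M(u, v) = r_uv · N̂ = 0,
  N(u, v) = r_vv · N̂ = 5*sqrt(26)*u^2/(26*Abs(u)).
Evaluating at (u, v) = (3, -pi/4):
  L = 0, M = 0, N = 15*sqrt(26)/26.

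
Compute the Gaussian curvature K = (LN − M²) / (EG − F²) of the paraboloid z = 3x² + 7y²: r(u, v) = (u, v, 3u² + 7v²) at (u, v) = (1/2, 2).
K = 21/157609

Coefficients of the first fundamental form: E = 36*u^2 + 1, F = 84*u*v, G = 196*v^2 + 1.
Coefficients of the second fundamental form: L = 6/sqrt(36*u^2 + 196*v^2 + 1), M = 0, N = 14/sqrt(36*u^2 + 196*v^2 + 1).
Assemble K = (LN − M²)/(EG − F²) = 84/(1296*u^4 + 14112*u^2*v^2 + 72*u^2 + 38416*v^4 + 392*v^2 + 1). At (u, v) = (1/2, 2): K = 21/157609.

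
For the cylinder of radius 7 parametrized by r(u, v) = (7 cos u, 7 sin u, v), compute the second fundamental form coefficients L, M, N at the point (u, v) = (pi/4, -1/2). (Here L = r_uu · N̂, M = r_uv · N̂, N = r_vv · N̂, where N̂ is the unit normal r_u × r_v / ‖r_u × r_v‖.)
L = -7;  M = 0;  N = 0

Compute the unit normal N̂(u, v) = (cos(u), sin(u), 0), and the second partials r_uu, r_uv, r_vv. Take dot products:
  L(u, v) = r_uu · N̂ = -7,
  M(u, v) = r_uv · N̂ = 0,
  N(u, v) = r_vv · N̂ = 0.
Evaluating at (u, v) = (pi/4, -1/2):
  L = -7, M = 0, N = 0.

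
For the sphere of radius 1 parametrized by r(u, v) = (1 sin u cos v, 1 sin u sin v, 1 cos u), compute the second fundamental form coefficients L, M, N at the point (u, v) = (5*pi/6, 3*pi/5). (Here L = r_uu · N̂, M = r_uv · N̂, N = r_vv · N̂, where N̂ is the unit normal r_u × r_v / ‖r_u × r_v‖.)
L = -1;  M = 0;  N = -1/4

Compute the unit normal N̂(u, v) = (sin(u)^2*cos(v)/Abs(sin(u)), sin(u)^2*sin(v)/Abs(sin(u)), sin(2*u)/(2*Abs(sin(u)))), and the second partials r_uu, r_uv, r_vv. Take dot products:
  L(u, v) = r_uu · N̂ = -sin(u)/Abs(sin(u)),
  M(u, v) = r_uv · N̂ = 0,
  N(u, v) = r_vv · N̂ = -sin(u)^3/Abs(sin(u)).
Evaluating at (u, v) = (5*pi/6, 3*pi/5):
  L = -1, M = 0, N = -1/4.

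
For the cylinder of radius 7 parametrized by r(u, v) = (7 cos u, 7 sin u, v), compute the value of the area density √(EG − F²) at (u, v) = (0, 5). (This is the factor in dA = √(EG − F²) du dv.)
√(EG − F²)|_{(0, 5)} = 7

E = 49, F = 0, G = 1, so EG − F² = 49. Taking the positive square root: √(EG − F²) = 7. At (u, v) = (0, 5): 7.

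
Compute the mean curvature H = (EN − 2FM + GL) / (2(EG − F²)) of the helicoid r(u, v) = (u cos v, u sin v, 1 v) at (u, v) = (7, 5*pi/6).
H = 0

With E = 1, F = 0, G = u^2 + 1, L = 0, M = -1/sqrt(u^2 + 1), N = 0, assemble
  H = (EN − 2FM + GL) / (2(EG − F²)) = 0.
At (u, v) = (7, 5*pi/6): H = 0.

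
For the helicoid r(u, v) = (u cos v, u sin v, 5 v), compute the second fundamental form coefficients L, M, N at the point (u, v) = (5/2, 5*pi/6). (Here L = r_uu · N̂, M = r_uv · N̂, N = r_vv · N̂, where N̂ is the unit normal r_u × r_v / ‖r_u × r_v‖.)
L = 0;  M = -2*sqrt(5)/5;  N = 0

Compute the unit normal N̂(u, v) = (5*sin(v)/sqrt(u^2 + 25), -5*cos(v)/sqrt(u^2 + 25), u/sqrt(u^2 + 25)), and the second partials r_uu, r_uv, r_vv. Take dot products:
  L(u, v) = r_uu · N̂ = 0,
  M(u, v) = r_uv · N̂ = -5/sqrt(u^2 + 25),
  N(u, v) = r_vv · N̂ = 0.
Evaluating at (u, v) = (5/2, 5*pi/6):
  L = 0, M = -2*sqrt(5)/5, N = 0.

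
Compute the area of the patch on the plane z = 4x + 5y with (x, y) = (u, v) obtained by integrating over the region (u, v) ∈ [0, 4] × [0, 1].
Area = 4*sqrt(42)

Area = ∫∫ √(EG − F²) du dv with √(EG − F²) = sqrt(42). Integrating over [0, 4] × [0, 1] gives 4*sqrt(42).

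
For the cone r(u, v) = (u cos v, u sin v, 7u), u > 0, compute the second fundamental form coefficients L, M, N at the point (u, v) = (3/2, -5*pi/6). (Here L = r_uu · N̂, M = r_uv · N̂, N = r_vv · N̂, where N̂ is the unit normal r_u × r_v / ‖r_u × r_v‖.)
L = 0;  M = 0;  N = 21*sqrt(2)/20

Compute the unit normal N̂(u, v) = (-7*sqrt(2)*u*cos(v)/(10*Abs(u)), -7*sqrt(2)*u*sin(v)/(10*Abs(u)), sqrt(2)*u/(10*Abs(u))), and the second partials r_uu, r_uv, r_vv. Take dot products:
  L(u, v) = r_uu · N̂ = 0,
  M(u, v) = r_uv · N̂ = 0,
  N(u, v) = r_vv · N̂ = 7*sqrt(2)*u^2/(10*Abs(u)).
Evaluating at (u, v) = (3/2, -5*pi/6):
  L = 0, M = 0, N = 21*sqrt(2)/20.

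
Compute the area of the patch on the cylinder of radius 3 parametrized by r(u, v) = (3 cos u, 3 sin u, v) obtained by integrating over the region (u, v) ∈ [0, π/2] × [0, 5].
Area = 15*pi/2

Area = ∫∫ √(EG − F²) du dv with √(EG − F²) = 3. Integrating over [0, π/2] × [0, 5] gives 15*pi/2.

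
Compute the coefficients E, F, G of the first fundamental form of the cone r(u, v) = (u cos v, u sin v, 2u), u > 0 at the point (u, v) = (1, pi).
E = 5;  F = 0;  G = 1

Partials: r_u = (cos(v), sin(v), 2), r_v = (-u*sin(v), u*cos(v), 0). As functions of (u, v):
  E = r_u · r_u = 5,
  F = r_u · r_v = 0,
  G = r_v · r_v = u^2.
Evaluating at (u, v) = (1, pi): E = 5, F = 0, G = 1.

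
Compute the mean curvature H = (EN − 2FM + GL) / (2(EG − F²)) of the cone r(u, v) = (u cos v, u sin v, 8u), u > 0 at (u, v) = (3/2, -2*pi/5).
H = 8*sqrt(65)/195

With E = 65, F = 0, G = u^2, L = 0, M = 0, N = 8*sqrt(65)*u^2/(65*Abs(u)), assemble
  H = (EN − 2FM + GL) / (2(EG − F²)) = 4*sqrt(65)/(65*Abs(u)).
At (u, v) = (3/2, -2*pi/5): H = 8*sqrt(65)/195.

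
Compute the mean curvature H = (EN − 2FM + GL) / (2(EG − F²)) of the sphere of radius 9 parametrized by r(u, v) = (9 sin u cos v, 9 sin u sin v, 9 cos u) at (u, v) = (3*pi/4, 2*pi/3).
H = -1/9

With E = 81, F = 0, G = 81*sin(u)^2, L = -9*sin(u)/Abs(sin(u)), M = 0, N = -9*sin(u)^3/Abs(sin(u)), assemble
  H = (EN − 2FM + GL) / (2(EG − F²)) = -sin(u)/(9*Abs(sin(u))).
At (u, v) = (3*pi/4, 2*pi/3): H = -1/9.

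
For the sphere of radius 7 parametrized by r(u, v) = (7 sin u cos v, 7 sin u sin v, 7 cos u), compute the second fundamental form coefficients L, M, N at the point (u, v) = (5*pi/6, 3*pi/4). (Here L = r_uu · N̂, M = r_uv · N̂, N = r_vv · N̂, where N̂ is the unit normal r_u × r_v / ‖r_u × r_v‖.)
L = -7;  M = 0;  N = -7/4

Compute the unit normal N̂(u, v) = (sin(u)^2*cos(v)/Abs(sin(u)), sin(u)^2*sin(v)/Abs(sin(u)), sin(2*u)/(2*Abs(sin(u)))), and the second partials r_uu, r_uv, r_vv. Take dot products:
  L(u, v) = r_uu · N̂ = -7*sin(u)/Abs(sin(u)),
  M(u, v) = r_uv · N̂ = 0,
  N(u, v) = r_vv · N̂ = -7*sin(u)^3/Abs(sin(u)).
Evaluating at (u, v) = (5*pi/6, 3*pi/4):
  L = -7, M = 0, N = -7/4.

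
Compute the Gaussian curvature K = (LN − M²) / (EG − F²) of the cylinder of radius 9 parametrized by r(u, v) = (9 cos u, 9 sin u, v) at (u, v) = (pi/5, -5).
K = 0

Coefficients of the first fundamental form: E = 81, F = 0, G = 1.
Coefficients of the second fundamental form: L = -9, M = 0, N = 0.
Assemble K = (LN − M²)/(EG − F²) = 0. At (u, v) = (pi/5, -5): K = 0.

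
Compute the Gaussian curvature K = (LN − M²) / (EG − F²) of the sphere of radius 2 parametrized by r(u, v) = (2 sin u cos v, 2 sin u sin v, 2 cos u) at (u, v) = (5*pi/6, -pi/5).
K = 1/4

Coefficients of the first fundamental form: E = 4, F = 0, G = 4*sin(u)^2.
Coefficients of the second fundamental form: L = -2*sin(u)/Abs(sin(u)), M = 0, N = -2*sin(u)^3/Abs(sin(u)).
Assemble K = (LN − M²)/(EG − F²) = 1/4. At (u, v) = (5*pi/6, -pi/5): K = 1/4.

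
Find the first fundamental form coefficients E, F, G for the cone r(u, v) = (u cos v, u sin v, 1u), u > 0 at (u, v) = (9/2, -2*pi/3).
E = 2;  F = 0;  G = 81/4

Partials: r_u = (cos(v), sin(v), 1), r_v = (-u*sin(v), u*cos(v), 0). As functions of (u, v):
  E = r_u · r_u = 2,
  F = r_u · r_v = 0,
  G = r_v · r_v = u^2.
Evaluating at (u, v) = (9/2, -2*pi/3): E = 2, F = 0, G = 81/4.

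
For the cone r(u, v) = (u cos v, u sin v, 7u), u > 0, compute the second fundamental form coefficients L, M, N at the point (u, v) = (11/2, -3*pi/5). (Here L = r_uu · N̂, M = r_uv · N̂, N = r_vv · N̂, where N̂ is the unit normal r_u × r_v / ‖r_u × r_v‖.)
L = 0;  M = 0;  N = 77*sqrt(2)/20

Compute the unit normal N̂(u, v) = (-7*sqrt(2)*u*cos(v)/(10*Abs(u)), -7*sqrt(2)*u*sin(v)/(10*Abs(u)), sqrt(2)*u/(10*Abs(u))), and the second partials r_uu, r_uv, r_vv. Take dot products:
  L(u, v) = r_uu · N̂ = 0,
  M(u, v) = r_uv · N̂ = 0,
  N(u, v) = r_vv · N̂ = 7*sqrt(2)*u^2/(10*Abs(u)).
Evaluating at (u, v) = (11/2, -3*pi/5):
  L = 0, M = 0, N = 77*sqrt(2)/20.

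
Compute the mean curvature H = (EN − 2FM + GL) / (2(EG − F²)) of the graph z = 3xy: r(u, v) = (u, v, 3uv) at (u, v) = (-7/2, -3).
H = -2268*sqrt(769)/591361

With E = 9*v^2 + 1, F = 9*u*v, G = 9*u^2 + 1, L = 0, M = 3/sqrt(9*u^2 + 9*v^2 + 1), N = 0, assemble
  H = (EN − 2FM + GL) / (2(EG − F²)) = -27*u*v/(9*u^2 + 9*v^2 + 1)^(3/2).
At (u, v) = (-7/2, -3): H = -2268*sqrt(769)/591361.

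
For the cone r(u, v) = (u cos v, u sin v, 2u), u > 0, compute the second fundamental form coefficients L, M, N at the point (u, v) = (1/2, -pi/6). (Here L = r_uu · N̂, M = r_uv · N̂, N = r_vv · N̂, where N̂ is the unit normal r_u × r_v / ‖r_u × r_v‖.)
L = 0;  M = 0;  N = sqrt(5)/5

Compute the unit normal N̂(u, v) = (-2*sqrt(5)*u*cos(v)/(5*Abs(u)), -2*sqrt(5)*u*sin(v)/(5*Abs(u)), sqrt(5)*u/(5*Abs(u))), and the second partials r_uu, r_uv, r_vv. Take dot products:
  L(u, v) = r_uu · N̂ = 0,
  M(u, v) = r_uv · N̂ = 0,
  N(u, v) = r_vv · N̂ = 2*sqrt(5)*u^2/(5*Abs(u)).
Evaluating at (u, v) = (1/2, -pi/6):
  L = 0, M = 0, N = sqrt(5)/5.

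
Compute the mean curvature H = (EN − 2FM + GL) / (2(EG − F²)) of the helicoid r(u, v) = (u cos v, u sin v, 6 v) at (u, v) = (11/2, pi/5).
H = 0

With E = 1, F = 0, G = u^2 + 36, L = 0, M = -6/sqrt(u^2 + 36), N = 0, assemble
  H = (EN − 2FM + GL) / (2(EG − F²)) = 0.
At (u, v) = (11/2, pi/5): H = 0.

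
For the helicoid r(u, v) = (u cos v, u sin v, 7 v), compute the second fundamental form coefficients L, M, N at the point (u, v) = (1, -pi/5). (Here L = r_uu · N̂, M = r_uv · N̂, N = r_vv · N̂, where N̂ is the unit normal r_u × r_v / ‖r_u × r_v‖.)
L = 0;  M = -7*sqrt(2)/10;  N = 0

Compute the unit normal N̂(u, v) = (7*sin(v)/sqrt(u^2 + 49), -7*cos(v)/sqrt(u^2 + 49), u/sqrt(u^2 + 49)), and the second partials r_uu, r_uv, r_vv. Take dot products:
  L(u, v) = r_uu · N̂ = 0,
  M(u, v) = r_uv · N̂ = -7/sqrt(u^2 + 49),
  N(u, v) = r_vv · N̂ = 0.
Evaluating at (u, v) = (1, -pi/5):
  L = 0, M = -7*sqrt(2)/10, N = 0.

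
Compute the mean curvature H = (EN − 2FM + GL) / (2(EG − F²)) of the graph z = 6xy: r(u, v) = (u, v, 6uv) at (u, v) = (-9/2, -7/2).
H = -3402*sqrt(1171)/1371241

With E = 36*v^2 + 1, F = 36*u*v, G = 36*u^2 + 1, L = 0, M = 6/sqrt(36*u^2 + 36*v^2 + 1), N = 0, assemble
  H = (EN − 2FM + GL) / (2(EG − F²)) = -216*u*v/(36*u^2 + 36*v^2 + 1)^(3/2).
At (u, v) = (-9/2, -7/2): H = -3402*sqrt(1171)/1371241.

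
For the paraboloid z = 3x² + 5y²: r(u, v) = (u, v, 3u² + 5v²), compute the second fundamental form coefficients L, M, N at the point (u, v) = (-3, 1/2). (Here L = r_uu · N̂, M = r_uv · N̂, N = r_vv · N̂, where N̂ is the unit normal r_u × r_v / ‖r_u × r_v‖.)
L = 3*sqrt(14)/35;  M = 0;  N = sqrt(14)/7

Compute the unit normal N̂(u, v) = (-6*u/sqrt(36*u^2 + 100*v^2 + 1), -10*v/sqrt(36*u^2 + 100*v^2 + 1), 1/sqrt(36*u^2 + 100*v^2 + 1)), and the second partials r_uu, r_uv, r_vv. Take dot products:
  L(u, v) = r_uu · N̂ = 6/sqrt(36*u^2 + 100*v^2 + 1),
  M(u, v) = r_uv · N̂ = 0,
  N(u, v) = r_vv · N̂ = 10/sqrt(36*u^2 + 100*v^2 + 1).
Evaluating at (u, v) = (-3, 1/2):
  L = 3*sqrt(14)/35, M = 0, N = sqrt(14)/7.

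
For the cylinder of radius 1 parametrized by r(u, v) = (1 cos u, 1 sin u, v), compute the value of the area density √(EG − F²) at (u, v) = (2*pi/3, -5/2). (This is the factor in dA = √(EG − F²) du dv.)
√(EG − F²)|_{(2*pi/3, -5/2)} = 1

E = 1, F = 0, G = 1, so EG − F² = 1. Taking the positive square root: √(EG − F²) = 1. At (u, v) = (2*pi/3, -5/2): 1.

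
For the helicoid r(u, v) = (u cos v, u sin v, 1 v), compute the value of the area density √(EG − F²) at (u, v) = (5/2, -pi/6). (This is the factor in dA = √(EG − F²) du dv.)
√(EG − F²)|_{(5/2, -pi/6)} = sqrt(29)/2

E = 1, F = 0, G = u^2 + 1, so EG − F² = u^2 + 1. Taking the positive square root: √(EG − F²) = sqrt(u^2 + 1). At (u, v) = (5/2, -pi/6): sqrt(29)/2.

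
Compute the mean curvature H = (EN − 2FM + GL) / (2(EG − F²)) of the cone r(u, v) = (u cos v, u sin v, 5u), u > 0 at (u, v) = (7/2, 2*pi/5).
H = 5*sqrt(26)/182

With E = 26, F = 0, G = u^2, L = 0, M = 0, N = 5*sqrt(26)*u^2/(26*Abs(u)), assemble
  H = (EN − 2FM + GL) / (2(EG − F²)) = 5*sqrt(26)/(52*Abs(u)).
At (u, v) = (7/2, 2*pi/5): H = 5*sqrt(26)/182.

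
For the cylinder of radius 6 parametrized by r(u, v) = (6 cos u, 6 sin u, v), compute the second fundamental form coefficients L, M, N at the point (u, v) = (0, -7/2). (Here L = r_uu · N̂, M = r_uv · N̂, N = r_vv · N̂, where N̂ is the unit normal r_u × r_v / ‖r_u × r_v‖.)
L = -6;  M = 0;  N = 0

Compute the unit normal N̂(u, v) = (cos(u), sin(u), 0), and the second partials r_uu, r_uv, r_vv. Take dot products:
  L(u, v) = r_uu · N̂ = -6,
  M(u, v) = r_uv · N̂ = 0,
  N(u, v) = r_vv · N̂ = 0.
Evaluating at (u, v) = (0, -7/2):
  L = -6, M = 0, N = 0.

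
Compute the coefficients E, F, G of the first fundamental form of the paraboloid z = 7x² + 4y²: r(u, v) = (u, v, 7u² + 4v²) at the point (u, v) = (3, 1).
E = 1765;  F = 336;  G = 65

Partials: r_u = (1, 0, 14*u), r_v = (0, 1, 8*v). As functions of (u, v):
  E = r_u · r_u = 196*u^2 + 1,
  F = r_u · r_v = 112*u*v,
  G = r_v · r_v = 64*v^2 + 1.
Evaluating at (u, v) = (3, 1): E = 1765, F = 336, G = 65.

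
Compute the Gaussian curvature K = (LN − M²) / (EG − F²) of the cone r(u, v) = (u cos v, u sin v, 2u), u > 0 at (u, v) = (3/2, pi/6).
K = 0

Coefficients of the first fundamental form: E = 5, F = 0, G = u^2.
Coefficients of the second fundamental form: L = 0, M = 0, N = 2*sqrt(5)*u^2/(5*Abs(u)).
Assemble K = (LN − M²)/(EG − F²) = 0. At (u, v) = (3/2, pi/6): K = 0.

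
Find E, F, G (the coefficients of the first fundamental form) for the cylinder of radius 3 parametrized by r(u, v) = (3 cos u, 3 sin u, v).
E = 9;  F = 0;  G = 1

Compute partials: r_u = (-3*sin(u), 3*cos(u), 0), r_v = (0, 0, 1). Then
  E = r_u · r_u = 9,
  F = r_u · r_v = 0,
  G = r_v · r_v = 1.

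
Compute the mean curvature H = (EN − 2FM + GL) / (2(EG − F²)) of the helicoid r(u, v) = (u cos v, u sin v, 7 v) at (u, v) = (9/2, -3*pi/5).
H = 0

With E = 1, F = 0, G = u^2 + 49, L = 0, M = -7/sqrt(u^2 + 49), N = 0, assemble
  H = (EN − 2FM + GL) / (2(EG − F²)) = 0.
At (u, v) = (9/2, -3*pi/5): H = 0.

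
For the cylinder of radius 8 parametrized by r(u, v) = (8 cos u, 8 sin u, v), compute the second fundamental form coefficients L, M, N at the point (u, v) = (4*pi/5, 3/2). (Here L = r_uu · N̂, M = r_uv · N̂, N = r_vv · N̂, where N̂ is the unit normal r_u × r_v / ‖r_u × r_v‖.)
L = -8;  M = 0;  N = 0

Compute the unit normal N̂(u, v) = (cos(u), sin(u), 0), and the second partials r_uu, r_uv, r_vv. Take dot products:
  L(u, v) = r_uu · N̂ = -8,
  M(u, v) = r_uv · N̂ = 0,
  N(u, v) = r_vv · N̂ = 0.
Evaluating at (u, v) = (4*pi/5, 3/2):
  L = -8, M = 0, N = 0.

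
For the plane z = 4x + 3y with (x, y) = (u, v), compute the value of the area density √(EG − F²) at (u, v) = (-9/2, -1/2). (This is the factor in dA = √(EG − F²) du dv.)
√(EG − F²)|_{(-9/2, -1/2)} = sqrt(26)

E = 17, F = 12, G = 10, so EG − F² = 26. Taking the positive square root: √(EG − F²) = sqrt(26). At (u, v) = (-9/2, -1/2): sqrt(26).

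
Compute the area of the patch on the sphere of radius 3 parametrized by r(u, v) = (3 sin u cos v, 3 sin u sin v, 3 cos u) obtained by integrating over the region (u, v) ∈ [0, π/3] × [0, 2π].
Area = 9*pi

Area = ∫∫ √(EG − F²) du dv with √(EG − F²) = 9*Abs(sin(u)). Integrating over [0, π/3] × [0, 2π] gives 9*pi.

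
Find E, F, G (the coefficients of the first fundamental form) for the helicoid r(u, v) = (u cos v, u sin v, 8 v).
E = 1;  F = 0;  G = u^2 + 64

Compute partials: r_u = (cos(v), sin(v), 0), r_v = (-u*sin(v), u*cos(v), 8). Then
  E = r_u · r_u = 1,
  F = r_u · r_v = 0,
  G = r_v · r_v = u^2 + 64.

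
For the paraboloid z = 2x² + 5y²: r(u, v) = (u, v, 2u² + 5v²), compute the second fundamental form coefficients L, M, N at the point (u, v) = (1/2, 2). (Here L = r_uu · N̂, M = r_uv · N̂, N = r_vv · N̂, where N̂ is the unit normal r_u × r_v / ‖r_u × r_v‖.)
L = 4*sqrt(5)/45;  M = 0;  N = 2*sqrt(5)/9

Compute the unit normal N̂(u, v) = (-4*u/sqrt(16*u^2 + 100*v^2 + 1), -10*v/sqrt(16*u^2 + 100*v^2 + 1), 1/sqrt(16*u^2 + 100*v^2 + 1)), and the second partials r_uu, r_uv, r_vv. Take dot products:
  L(u, v) = r_uu · N̂ = 4/sqrt(16*u^2 + 100*v^2 + 1),
  M(u, v) = r_uv · N̂ = 0,
  N(u, v) = r_vv · N̂ = 10/sqrt(16*u^2 + 100*v^2 + 1).
Evaluating at (u, v) = (1/2, 2):
  L = 4*sqrt(5)/45, M = 0, N = 2*sqrt(5)/9.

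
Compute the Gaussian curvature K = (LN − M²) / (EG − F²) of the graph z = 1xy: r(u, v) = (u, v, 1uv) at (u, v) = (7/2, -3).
K = -16/7921

Coefficients of the first fundamental form: E = v^2 + 1, F = u*v, G = u^2 + 1.
Coefficients of the second fundamental form: L = 0, M = 1/sqrt(u^2 + v^2 + 1), N = 0.
Assemble K = (LN − M²)/(EG − F²) = 1/((u^2*v^2 - (u^2 + 1)*(v^2 + 1))*(u^2 + v^2 + 1)). At (u, v) = (7/2, -3): K = -16/7921.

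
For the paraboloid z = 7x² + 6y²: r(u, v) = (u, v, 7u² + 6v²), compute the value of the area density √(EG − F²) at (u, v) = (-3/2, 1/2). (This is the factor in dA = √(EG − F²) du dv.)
√(EG − F²)|_{(-3/2, 1/2)} = sqrt(478)

E = 196*u^2 + 1, F = 168*u*v, G = 144*v^2 + 1, so EG − F² = 196*u^2 + 144*v^2 + 1. Taking the positive square root: √(EG − F²) = sqrt(196*u^2 + 144*v^2 + 1). At (u, v) = (-3/2, 1/2): sqrt(478).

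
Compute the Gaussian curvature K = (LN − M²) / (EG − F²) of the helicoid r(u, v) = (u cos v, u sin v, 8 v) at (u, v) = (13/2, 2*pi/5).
K = -1024/180625

Coefficients of the first fundamental form: E = 1, F = 0, G = u^2 + 64.
Coefficients of the second fundamental form: L = 0, M = -8/sqrt(u^2 + 64), N = 0.
Assemble K = (LN − M²)/(EG − F²) = -64/(u^2 + 64)^2. At (u, v) = (13/2, 2*pi/5): K = -1024/180625.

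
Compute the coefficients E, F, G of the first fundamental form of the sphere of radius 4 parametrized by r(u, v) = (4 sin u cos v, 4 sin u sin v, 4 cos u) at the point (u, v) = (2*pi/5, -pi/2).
E = 16;  F = 0;  G = 2*sqrt(5) + 10

Partials: r_u = (4*cos(u)*cos(v), 4*sin(v)*cos(u), -4*sin(u)), r_v = (-4*sin(u)*sin(v), 4*sin(u)*cos(v), 0). As functions of (u, v):
  E = r_u · r_u = 16,
  F = r_u · r_v = 0,
  G = r_v · r_v = 16*sin(u)^2.
Evaluating at (u, v) = (2*pi/5, -pi/2): E = 16, F = 0, G = 2*sqrt(5) + 10.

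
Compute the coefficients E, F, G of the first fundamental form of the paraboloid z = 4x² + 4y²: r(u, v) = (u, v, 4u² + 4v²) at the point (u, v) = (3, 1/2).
E = 577;  F = 96;  G = 17

Partials: r_u = (1, 0, 8*u), r_v = (0, 1, 8*v). As functions of (u, v):
  E = r_u · r_u = 64*u^2 + 1,
  F = r_u · r_v = 64*u*v,
  G = r_v · r_v = 64*v^2 + 1.
Evaluating at (u, v) = (3, 1/2): E = 577, F = 96, G = 17.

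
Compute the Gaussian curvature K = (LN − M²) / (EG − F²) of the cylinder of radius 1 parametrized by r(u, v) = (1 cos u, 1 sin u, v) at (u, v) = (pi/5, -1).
K = 0

Coefficients of the first fundamental form: E = 1, F = 0, G = 1.
Coefficients of the second fundamental form: L = -1, M = 0, N = 0.
Assemble K = (LN − M²)/(EG − F²) = 0. At (u, v) = (pi/5, -1): K = 0.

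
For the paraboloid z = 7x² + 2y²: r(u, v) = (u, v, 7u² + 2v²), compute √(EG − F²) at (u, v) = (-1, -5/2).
√(EG − F²)|_{(-1, -5/2)} = 3*sqrt(33)

E = 196*u^2 + 1, F = 56*u*v, G = 16*v^2 + 1; EG − F² = 196*u^2 + 16*v^2 + 1; √(EG − F²) = sqrt(196*u^2 + 16*v^2 + 1). At the given point: 3*sqrt(33).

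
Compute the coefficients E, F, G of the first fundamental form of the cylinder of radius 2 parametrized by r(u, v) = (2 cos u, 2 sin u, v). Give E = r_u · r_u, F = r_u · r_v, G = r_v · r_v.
E = 4;  F = 0;  G = 1

Compute partials: r_u = (-2*sin(u), 2*cos(u), 0), r_v = (0, 0, 1). Then
  E = r_u · r_u = 4,
  F = r_u · r_v = 0,
  G = r_v · r_v = 1.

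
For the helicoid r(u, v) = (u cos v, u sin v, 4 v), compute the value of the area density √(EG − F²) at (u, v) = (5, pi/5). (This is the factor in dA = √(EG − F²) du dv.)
√(EG − F²)|_{(5, pi/5)} = sqrt(41)

E = 1, F = 0, G = u^2 + 16, so EG − F² = u^2 + 16. Taking the positive square root: √(EG − F²) = sqrt(u^2 + 16). At (u, v) = (5, pi/5): sqrt(41).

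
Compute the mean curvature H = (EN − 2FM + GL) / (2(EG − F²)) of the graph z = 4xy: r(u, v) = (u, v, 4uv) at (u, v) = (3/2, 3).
H = -288*sqrt(181)/32761

With E = 16*v^2 + 1, F = 16*u*v, G = 16*u^2 + 1, L = 0, M = 4/sqrt(16*u^2 + 16*v^2 + 1), N = 0, assemble
  H = (EN − 2FM + GL) / (2(EG − F²)) = -64*u*v/(16*u^2 + 16*v^2 + 1)^(3/2).
At (u, v) = (3/2, 3): H = -288*sqrt(181)/32761.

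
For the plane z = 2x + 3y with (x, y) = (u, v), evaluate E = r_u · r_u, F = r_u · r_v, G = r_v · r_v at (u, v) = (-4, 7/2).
E = 5;  F = 6;  G = 10

Partials: r_u = (1, 0, 2), r_v = (0, 1, 3). As functions of (u, v):
  E = r_u · r_u = 5,
  F = r_u · r_v = 6,
  G = r_v · r_v = 10.
Evaluating at (u, v) = (-4, 7/2): E = 5, F = 6, G = 10.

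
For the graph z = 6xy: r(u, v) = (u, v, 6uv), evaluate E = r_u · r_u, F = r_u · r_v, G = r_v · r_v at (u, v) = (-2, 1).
E = 37;  F = -72;  G = 145

Partials: r_u = (1, 0, 6*v), r_v = (0, 1, 6*u). As functions of (u, v):
  E = r_u · r_u = 36*v^2 + 1,
  F = r_u · r_v = 36*u*v,
  G = r_v · r_v = 36*u^2 + 1.
Evaluating at (u, v) = (-2, 1): E = 37, F = -72, G = 145.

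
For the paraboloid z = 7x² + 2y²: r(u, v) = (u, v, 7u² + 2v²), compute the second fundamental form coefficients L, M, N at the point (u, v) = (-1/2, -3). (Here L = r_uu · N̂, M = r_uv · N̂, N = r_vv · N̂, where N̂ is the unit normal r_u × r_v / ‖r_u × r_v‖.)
L = 7*sqrt(194)/97;  M = 0;  N = 2*sqrt(194)/97

Compute the unit normal N̂(u, v) = (-14*u/sqrt(196*u^2 + 16*v^2 + 1), -4*v/sqrt(196*u^2 + 16*v^2 + 1), 1/sqrt(196*u^2 + 16*v^2 + 1)), and the second partials r_uu, r_uv, r_vv. Take dot products:
  L(u, v) = r_uu · N̂ = 14/sqrt(196*u^2 + 16*v^2 + 1),
  M(u, v) = r_uv · N̂ = 0,
  N(u, v) = r_vv · N̂ = 4/sqrt(196*u^2 + 16*v^2 + 1).
Evaluating at (u, v) = (-1/2, -3):
  L = 7*sqrt(194)/97, M = 0, N = 2*sqrt(194)/97.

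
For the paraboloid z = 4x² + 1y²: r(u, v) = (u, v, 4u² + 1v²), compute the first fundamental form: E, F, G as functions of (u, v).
E = 64*u^2 + 1;  F = 16*u*v;  G = 4*v^2 + 1

Compute partials: r_u = (1, 0, 8*u), r_v = (0, 1, 2*v). Then
  E = r_u · r_u = 64*u^2 + 1,
  F = r_u · r_v = 16*u*v,
  G = r_v · r_v = 4*v^2 + 1.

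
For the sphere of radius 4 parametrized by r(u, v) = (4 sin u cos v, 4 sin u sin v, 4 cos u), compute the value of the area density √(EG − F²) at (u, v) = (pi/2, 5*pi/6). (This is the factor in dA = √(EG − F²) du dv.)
√(EG − F²)|_{(pi/2, 5*pi/6)} = 16

E = 16, F = 0, G = 16*sin(u)^2, so EG − F² = 256*sin(u)^2. Taking the positive square root: √(EG − F²) = 16*Abs(sin(u)). At (u, v) = (pi/2, 5*pi/6): 16.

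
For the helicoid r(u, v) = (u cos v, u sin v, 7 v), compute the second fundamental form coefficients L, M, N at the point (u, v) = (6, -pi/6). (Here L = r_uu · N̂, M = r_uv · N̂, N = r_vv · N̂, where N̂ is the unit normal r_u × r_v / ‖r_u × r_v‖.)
L = 0;  M = -7*sqrt(85)/85;  N = 0

Compute the unit normal N̂(u, v) = (7*sin(v)/sqrt(u^2 + 49), -7*cos(v)/sqrt(u^2 + 49), u/sqrt(u^2 + 49)), and the second partials r_uu, r_uv, r_vv. Take dot products:
  L(u, v) = r_uu · N̂ = 0,
  M(u, v) = r_uv · N̂ = -7/sqrt(u^2 + 49),
  N(u, v) = r_vv · N̂ = 0.
Evaluating at (u, v) = (6, -pi/6):
  L = 0, M = -7*sqrt(85)/85, N = 0.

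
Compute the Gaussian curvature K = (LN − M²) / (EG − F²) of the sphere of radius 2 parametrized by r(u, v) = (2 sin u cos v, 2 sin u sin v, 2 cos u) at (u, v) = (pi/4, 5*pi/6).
K = 1/4

Coefficients of the first fundamental form: E = 4, F = 0, G = 4*sin(u)^2.
Coefficients of the second fundamental form: L = -2*sin(u)/Abs(sin(u)), M = 0, N = -2*sin(u)^3/Abs(sin(u)).
Assemble K = (LN − M²)/(EG − F²) = 1/4. At (u, v) = (pi/4, 5*pi/6): K = 1/4.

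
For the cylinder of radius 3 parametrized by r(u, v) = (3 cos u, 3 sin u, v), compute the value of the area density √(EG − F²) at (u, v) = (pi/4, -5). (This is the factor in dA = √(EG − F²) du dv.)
√(EG − F²)|_{(pi/4, -5)} = 3

E = 9, F = 0, G = 1, so EG − F² = 9. Taking the positive square root: √(EG − F²) = 3. At (u, v) = (pi/4, -5): 3.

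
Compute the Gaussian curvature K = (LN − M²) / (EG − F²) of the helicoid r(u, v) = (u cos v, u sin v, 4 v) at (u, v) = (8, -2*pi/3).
K = -1/400

Coefficients of the first fundamental form: E = 1, F = 0, G = u^2 + 16.
Coefficients of the second fundamental form: L = 0, M = -4/sqrt(u^2 + 16), N = 0.
Assemble K = (LN − M²)/(EG − F²) = -16/(u^2 + 16)^2. At (u, v) = (8, -2*pi/3): K = -1/400.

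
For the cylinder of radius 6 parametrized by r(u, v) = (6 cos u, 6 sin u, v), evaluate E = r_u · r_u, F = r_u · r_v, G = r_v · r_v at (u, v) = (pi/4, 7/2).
E = 36;  F = 0;  G = 1

Partials: r_u = (-6*sin(u), 6*cos(u), 0), r_v = (0, 0, 1). As functions of (u, v):
  E = r_u · r_u = 36,
  F = r_u · r_v = 0,
  G = r_v · r_v = 1.
Evaluating at (u, v) = (pi/4, 7/2): E = 36, F = 0, G = 1.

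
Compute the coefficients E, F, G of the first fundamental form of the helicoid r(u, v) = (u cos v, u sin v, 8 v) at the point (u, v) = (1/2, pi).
E = 1;  F = 0;  G = 257/4

Partials: r_u = (cos(v), sin(v), 0), r_v = (-u*sin(v), u*cos(v), 8). As functions of (u, v):
  E = r_u · r_u = 1,
  F = r_u · r_v = 0,
  G = r_v · r_v = u^2 + 64.
Evaluating at (u, v) = (1/2, pi): E = 1, F = 0, G = 257/4.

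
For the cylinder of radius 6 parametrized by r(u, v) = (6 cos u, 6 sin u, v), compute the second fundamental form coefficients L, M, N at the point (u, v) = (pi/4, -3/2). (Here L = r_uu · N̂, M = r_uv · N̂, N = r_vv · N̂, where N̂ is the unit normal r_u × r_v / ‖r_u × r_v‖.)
L = -6;  M = 0;  N = 0

Compute the unit normal N̂(u, v) = (cos(u), sin(u), 0), and the second partials r_uu, r_uv, r_vv. Take dot products:
  L(u, v) = r_uu · N̂ = -6,
  M(u, v) = r_uv · N̂ = 0,
  N(u, v) = r_vv · N̂ = 0.
Evaluating at (u, v) = (pi/4, -3/2):
  L = -6, M = 0, N = 0.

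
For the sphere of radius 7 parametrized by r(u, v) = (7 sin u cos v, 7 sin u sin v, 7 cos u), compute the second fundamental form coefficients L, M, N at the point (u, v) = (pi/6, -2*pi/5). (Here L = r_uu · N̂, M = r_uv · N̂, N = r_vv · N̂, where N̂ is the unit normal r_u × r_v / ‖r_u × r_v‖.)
L = -7;  M = 0;  N = -7/4

Compute the unit normal N̂(u, v) = (sin(u)^2*cos(v)/Abs(sin(u)), sin(u)^2*sin(v)/Abs(sin(u)), sin(2*u)/(2*Abs(sin(u)))), and the second partials r_uu, r_uv, r_vv. Take dot products:
  L(u, v) = r_uu · N̂ = -7*sin(u)/Abs(sin(u)),
  M(u, v) = r_uv · N̂ = 0,
  N(u, v) = r_vv · N̂ = -7*sin(u)^3/Abs(sin(u)).
Evaluating at (u, v) = (pi/6, -2*pi/5):
  L = -7, M = 0, N = -7/4.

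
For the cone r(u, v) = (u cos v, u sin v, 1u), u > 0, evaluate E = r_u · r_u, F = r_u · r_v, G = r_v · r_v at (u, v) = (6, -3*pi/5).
E = 2;  F = 0;  G = 36

Partials: r_u = (cos(v), sin(v), 1), r_v = (-u*sin(v), u*cos(v), 0). As functions of (u, v):
  E = r_u · r_u = 2,
  F = r_u · r_v = 0,
  G = r_v · r_v = u^2.
Evaluating at (u, v) = (6, -3*pi/5): E = 2, F = 0, G = 36.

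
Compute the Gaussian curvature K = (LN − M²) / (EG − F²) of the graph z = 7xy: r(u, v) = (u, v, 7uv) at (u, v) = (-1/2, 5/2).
K = -196/408321

Coefficients of the first fundamental form: E = 49*v^2 + 1, F = 49*u*v, G = 49*u^2 + 1.
Coefficients of the second fundamental form: L = 0, M = 7/sqrt(49*u^2 + 49*v^2 + 1), N = 0.
Assemble K = (LN − M²)/(EG − F²) = -49/(2401*u^4 + 4802*u^2*v^2 + 98*u^2 + 2401*v^4 + 98*v^2 + 1). At (u, v) = (-1/2, 5/2): K = -196/408321.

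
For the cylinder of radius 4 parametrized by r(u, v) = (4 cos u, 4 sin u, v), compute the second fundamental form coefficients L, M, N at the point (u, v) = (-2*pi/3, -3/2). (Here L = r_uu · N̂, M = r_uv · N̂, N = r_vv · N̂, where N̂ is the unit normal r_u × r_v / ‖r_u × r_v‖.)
L = -4;  M = 0;  N = 0

Compute the unit normal N̂(u, v) = (cos(u), sin(u), 0), and the second partials r_uu, r_uv, r_vv. Take dot products:
  L(u, v) = r_uu · N̂ = -4,
  M(u, v) = r_uv · N̂ = 0,
  N(u, v) = r_vv · N̂ = 0.
Evaluating at (u, v) = (-2*pi/3, -3/2):
  L = -4, M = 0, N = 0.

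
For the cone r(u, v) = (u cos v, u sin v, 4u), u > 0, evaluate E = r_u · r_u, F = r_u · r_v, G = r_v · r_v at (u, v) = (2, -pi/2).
E = 17;  F = 0;  G = 4

Partials: r_u = (cos(v), sin(v), 4), r_v = (-u*sin(v), u*cos(v), 0). As functions of (u, v):
  E = r_u · r_u = 17,
  F = r_u · r_v = 0,
  G = r_v · r_v = u^2.
Evaluating at (u, v) = (2, -pi/2): E = 17, F = 0, G = 4.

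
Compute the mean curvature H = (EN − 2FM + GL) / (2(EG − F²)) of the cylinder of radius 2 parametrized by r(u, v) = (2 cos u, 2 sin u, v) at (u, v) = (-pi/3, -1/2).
H = -1/4

With E = 4, F = 0, G = 1, L = -2, M = 0, N = 0, assemble
  H = (EN − 2FM + GL) / (2(EG − F²)) = -1/4.
At (u, v) = (-pi/3, -1/2): H = -1/4.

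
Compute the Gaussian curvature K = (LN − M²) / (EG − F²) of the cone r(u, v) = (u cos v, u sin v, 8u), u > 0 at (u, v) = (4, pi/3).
K = 0

Coefficients of the first fundamental form: E = 65, F = 0, G = u^2.
Coefficients of the second fundamental form: L = 0, M = 0, N = 8*sqrt(65)*u^2/(65*Abs(u)).
Assemble K = (LN − M²)/(EG − F²) = 0. At (u, v) = (4, pi/3): K = 0.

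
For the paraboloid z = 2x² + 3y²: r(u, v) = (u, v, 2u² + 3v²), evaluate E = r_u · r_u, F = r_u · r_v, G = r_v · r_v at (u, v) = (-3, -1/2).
E = 145;  F = 36;  G = 10

Partials: r_u = (1, 0, 4*u), r_v = (0, 1, 6*v). As functions of (u, v):
  E = r_u · r_u = 16*u^2 + 1,
  F = r_u · r_v = 24*u*v,
  G = r_v · r_v = 36*v^2 + 1.
Evaluating at (u, v) = (-3, -1/2): E = 145, F = 36, G = 10.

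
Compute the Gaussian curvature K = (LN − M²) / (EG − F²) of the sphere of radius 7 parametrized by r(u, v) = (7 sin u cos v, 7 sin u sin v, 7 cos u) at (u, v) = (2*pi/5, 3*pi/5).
K = 1/49

Coefficients of the first fundamental form: E = 49, F = 0, G = 49*sin(u)^2.
Coefficients of the second fundamental form: L = -7*sin(u)/Abs(sin(u)), M = 0, N = -7*sin(u)^3/Abs(sin(u)).
Assemble K = (LN − M²)/(EG − F²) = 1/49. At (u, v) = (2*pi/5, 3*pi/5): K = 1/49.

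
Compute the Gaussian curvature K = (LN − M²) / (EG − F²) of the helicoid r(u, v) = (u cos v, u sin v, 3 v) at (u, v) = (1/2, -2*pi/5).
K = -144/1369

Coefficients of the first fundamental form: E = 1, F = 0, G = u^2 + 9.
Coefficients of the second fundamental form: L = 0, M = -3/sqrt(u^2 + 9), N = 0.
Assemble K = (LN − M²)/(EG − F²) = -9/(u^2 + 9)^2. At (u, v) = (1/2, -2*pi/5): K = -144/1369.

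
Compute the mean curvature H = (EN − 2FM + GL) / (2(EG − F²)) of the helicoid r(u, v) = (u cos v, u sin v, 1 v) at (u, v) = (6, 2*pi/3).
H = 0

With E = 1, F = 0, G = u^2 + 1, L = 0, M = -1/sqrt(u^2 + 1), N = 0, assemble
  H = (EN − 2FM + GL) / (2(EG − F²)) = 0.
At (u, v) = (6, 2*pi/3): H = 0.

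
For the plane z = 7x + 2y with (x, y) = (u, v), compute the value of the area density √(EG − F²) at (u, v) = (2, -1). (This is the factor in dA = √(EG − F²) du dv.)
√(EG − F²)|_{(2, -1)} = 3*sqrt(6)

E = 50, F = 14, G = 5, so EG − F² = 54. Taking the positive square root: √(EG − F²) = 3*sqrt(6). At (u, v) = (2, -1): 3*sqrt(6).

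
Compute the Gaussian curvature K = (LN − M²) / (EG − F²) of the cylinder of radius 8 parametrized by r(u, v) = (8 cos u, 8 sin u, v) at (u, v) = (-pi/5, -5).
K = 0

Coefficients of the first fundamental form: E = 64, F = 0, G = 1.
Coefficients of the second fundamental form: L = -8, M = 0, N = 0.
Assemble K = (LN − M²)/(EG − F²) = 0. At (u, v) = (-pi/5, -5): K = 0.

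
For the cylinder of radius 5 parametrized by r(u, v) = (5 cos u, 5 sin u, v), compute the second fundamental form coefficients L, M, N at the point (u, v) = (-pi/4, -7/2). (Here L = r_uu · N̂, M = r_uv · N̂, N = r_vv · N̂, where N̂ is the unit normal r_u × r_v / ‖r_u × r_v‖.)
L = -5;  M = 0;  N = 0

Compute the unit normal N̂(u, v) = (cos(u), sin(u), 0), and the second partials r_uu, r_uv, r_vv. Take dot products:
  L(u, v) = r_uu · N̂ = -5,
  M(u, v) = r_uv · N̂ = 0,
  N(u, v) = r_vv · N̂ = 0.
Evaluating at (u, v) = (-pi/4, -7/2):
  L = -5, M = 0, N = 0.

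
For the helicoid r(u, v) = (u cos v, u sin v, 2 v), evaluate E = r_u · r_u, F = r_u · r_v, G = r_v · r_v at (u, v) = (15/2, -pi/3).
E = 1;  F = 0;  G = 241/4

Partials: r_u = (cos(v), sin(v), 0), r_v = (-u*sin(v), u*cos(v), 2). As functions of (u, v):
  E = r_u · r_u = 1,
  F = r_u · r_v = 0,
  G = r_v · r_v = u^2 + 4.
Evaluating at (u, v) = (15/2, -pi/3): E = 1, F = 0, G = 241/4.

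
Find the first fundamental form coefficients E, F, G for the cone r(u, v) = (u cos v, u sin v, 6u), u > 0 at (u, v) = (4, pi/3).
E = 37;  F = 0;  G = 16

Partials: r_u = (cos(v), sin(v), 6), r_v = (-u*sin(v), u*cos(v), 0). As functions of (u, v):
  E = r_u · r_u = 37,
  F = r_u · r_v = 0,
  G = r_v · r_v = u^2.
Evaluating at (u, v) = (4, pi/3): E = 37, F = 0, G = 16.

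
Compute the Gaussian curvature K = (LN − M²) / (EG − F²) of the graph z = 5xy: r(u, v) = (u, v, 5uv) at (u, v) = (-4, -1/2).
K = -400/2653641

Coefficients of the first fundamental form: E = 25*v^2 + 1, F = 25*u*v, G = 25*u^2 + 1.
Coefficients of the second fundamental form: L = 0, M = 5/sqrt(25*u^2 + 25*v^2 + 1), N = 0.
Assemble K = (LN − M²)/(EG − F²) = -25/(625*u^4 + 1250*u^2*v^2 + 50*u^2 + 625*v^4 + 50*v^2 + 1). At (u, v) = (-4, -1/2): K = -400/2653641.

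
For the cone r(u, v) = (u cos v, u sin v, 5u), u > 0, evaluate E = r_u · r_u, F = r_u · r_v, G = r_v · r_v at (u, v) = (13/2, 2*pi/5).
E = 26;  F = 0;  G = 169/4

Partials: r_u = (cos(v), sin(v), 5), r_v = (-u*sin(v), u*cos(v), 0). As functions of (u, v):
  E = r_u · r_u = 26,
  F = r_u · r_v = 0,
  G = r_v · r_v = u^2.
Evaluating at (u, v) = (13/2, 2*pi/5): E = 26, F = 0, G = 169/4.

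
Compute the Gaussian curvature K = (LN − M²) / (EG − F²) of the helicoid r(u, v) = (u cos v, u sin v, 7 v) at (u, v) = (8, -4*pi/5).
K = -49/12769

Coefficients of the first fundamental form: E = 1, F = 0, G = u^2 + 49.
Coefficients of the second fundamental form: L = 0, M = -7/sqrt(u^2 + 49), N = 0.
Assemble K = (LN − M²)/(EG − F²) = -49/(u^2 + 49)^2. At (u, v) = (8, -4*pi/5): K = -49/12769.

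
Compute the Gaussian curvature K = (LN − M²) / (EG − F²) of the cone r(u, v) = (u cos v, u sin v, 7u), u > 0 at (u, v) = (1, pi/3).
K = 0

Coefficients of the first fundamental form: E = 50, F = 0, G = u^2.
Coefficients of the second fundamental form: L = 0, M = 0, N = 7*sqrt(2)*u^2/(10*Abs(u)).
Assemble K = (LN − M²)/(EG − F²) = 0. At (u, v) = (1, pi/3): K = 0.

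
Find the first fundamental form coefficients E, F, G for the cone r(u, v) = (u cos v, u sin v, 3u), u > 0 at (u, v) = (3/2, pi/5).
E = 10;  F = 0;  G = 9/4

Partials: r_u = (cos(v), sin(v), 3), r_v = (-u*sin(v), u*cos(v), 0). As functions of (u, v):
  E = r_u · r_u = 10,
  F = r_u · r_v = 0,
  G = r_v · r_v = u^2.
Evaluating at (u, v) = (3/2, pi/5): E = 10, F = 0, G = 9/4.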